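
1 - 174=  - 173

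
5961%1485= 21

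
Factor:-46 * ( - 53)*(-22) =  - 53636= -  2^2*11^1*23^1 * 53^1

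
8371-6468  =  1903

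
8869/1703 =5 + 354/1703 = 5.21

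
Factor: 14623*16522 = 2^1*7^1*11^1*751^1*2089^1 = 241601206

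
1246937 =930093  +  316844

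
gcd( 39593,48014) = 1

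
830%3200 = 830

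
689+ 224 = 913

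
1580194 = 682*2317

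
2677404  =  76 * 35229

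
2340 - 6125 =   -  3785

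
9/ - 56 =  - 1+47/56 = - 0.16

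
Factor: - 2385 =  - 3^2*5^1*53^1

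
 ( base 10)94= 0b1011110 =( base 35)2o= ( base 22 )46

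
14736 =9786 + 4950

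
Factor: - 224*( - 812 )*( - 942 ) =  - 2^8*3^1*7^2*29^1*157^1  =  -  171338496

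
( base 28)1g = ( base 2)101100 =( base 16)2C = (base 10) 44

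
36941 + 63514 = 100455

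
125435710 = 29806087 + 95629623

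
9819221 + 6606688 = 16425909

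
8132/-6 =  - 4066/3=- 1355.33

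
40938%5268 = 4062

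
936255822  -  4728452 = 931527370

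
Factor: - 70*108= - 7560 = -2^3*3^3 * 5^1*7^1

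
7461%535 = 506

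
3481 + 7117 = 10598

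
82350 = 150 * 549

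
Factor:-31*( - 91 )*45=126945 = 3^2*5^1 * 7^1*13^1*31^1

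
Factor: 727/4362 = 2^( - 1)*3^( - 1) = 1/6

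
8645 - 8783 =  - 138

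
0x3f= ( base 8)77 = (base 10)63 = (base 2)111111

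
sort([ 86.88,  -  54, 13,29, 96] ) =[ - 54,  13, 29,86.88, 96] 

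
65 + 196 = 261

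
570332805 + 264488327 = 834821132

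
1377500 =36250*38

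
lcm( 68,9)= 612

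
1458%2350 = 1458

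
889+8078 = 8967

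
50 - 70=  - 20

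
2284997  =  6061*377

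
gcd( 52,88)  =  4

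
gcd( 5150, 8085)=5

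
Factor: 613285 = 5^1*173^1*709^1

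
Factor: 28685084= 2^2 * 53^1*269^1*503^1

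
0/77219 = 0 = 0.00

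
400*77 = 30800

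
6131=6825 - 694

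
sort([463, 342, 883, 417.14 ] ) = [ 342,417.14, 463, 883]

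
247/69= 247/69 =3.58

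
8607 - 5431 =3176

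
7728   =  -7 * ( - 1104)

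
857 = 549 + 308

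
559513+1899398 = 2458911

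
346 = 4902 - 4556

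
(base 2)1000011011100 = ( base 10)4316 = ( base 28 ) 5E4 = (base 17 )eff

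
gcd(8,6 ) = 2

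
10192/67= 152 + 8/67 = 152.12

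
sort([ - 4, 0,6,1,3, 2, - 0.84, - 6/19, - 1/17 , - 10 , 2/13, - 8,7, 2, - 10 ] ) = [- 10,-10, - 8, - 4, - 0.84, - 6/19,  -  1/17,0, 2/13,  1,2, 2, 3,  6 , 7 ] 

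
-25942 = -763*34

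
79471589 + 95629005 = 175100594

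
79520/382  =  39760/191 = 208.17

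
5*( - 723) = - 3615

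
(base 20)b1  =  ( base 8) 335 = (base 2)11011101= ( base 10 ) 221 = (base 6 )1005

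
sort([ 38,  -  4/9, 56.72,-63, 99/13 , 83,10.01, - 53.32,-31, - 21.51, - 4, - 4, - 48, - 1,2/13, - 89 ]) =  [ - 89, - 63, - 53.32, - 48, - 31, - 21.51, - 4, - 4, - 1, - 4/9, 2/13,99/13,  10.01, 38,56.72  ,  83] 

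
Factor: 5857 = 5857^1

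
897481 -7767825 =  - 6870344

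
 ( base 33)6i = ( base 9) 260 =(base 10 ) 216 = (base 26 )88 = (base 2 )11011000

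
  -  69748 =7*(-9964 ) 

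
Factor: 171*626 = 107046 = 2^1*3^2*19^1 *313^1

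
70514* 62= 4371868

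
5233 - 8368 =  - 3135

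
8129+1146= 9275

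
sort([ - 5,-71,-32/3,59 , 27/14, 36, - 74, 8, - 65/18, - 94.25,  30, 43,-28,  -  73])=[ - 94.25, -74, - 73, - 71, - 28, - 32/3, - 5, - 65/18 , 27/14, 8, 30, 36, 43,  59 ] 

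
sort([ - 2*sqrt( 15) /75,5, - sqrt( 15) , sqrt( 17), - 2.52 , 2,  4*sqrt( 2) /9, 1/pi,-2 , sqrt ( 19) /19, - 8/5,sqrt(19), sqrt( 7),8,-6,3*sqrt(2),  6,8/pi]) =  [ - 6, - sqrt (15 ), - 2.52, - 2 , - 8/5, - 2*sqrt( 15) /75 , sqrt( 19) /19 , 1/pi, 4*sqrt ( 2)/9 , 2 , 8/pi, sqrt( 7),sqrt( 17), 3*sqrt( 2),sqrt( 19) , 5,6, 8 ] 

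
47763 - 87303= -39540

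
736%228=52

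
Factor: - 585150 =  - 2^1*3^1 * 5^2*47^1*83^1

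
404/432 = 101/108 = 0.94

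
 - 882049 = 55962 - 938011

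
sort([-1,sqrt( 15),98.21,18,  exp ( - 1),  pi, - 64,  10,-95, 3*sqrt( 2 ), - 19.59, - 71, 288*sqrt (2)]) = [- 95, - 71 ,-64,- 19.59 ,-1,exp( - 1 ), pi,sqrt(15),  3*sqrt( 2) , 10,18,98.21,288*sqrt( 2 )]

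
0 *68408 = 0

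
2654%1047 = 560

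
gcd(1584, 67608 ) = 72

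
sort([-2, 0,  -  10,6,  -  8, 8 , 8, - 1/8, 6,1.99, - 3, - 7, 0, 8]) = [ - 10,-8, - 7, - 3, - 2 ,  -  1/8,0, 0,1.99, 6, 6,  8,8,8 ] 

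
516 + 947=1463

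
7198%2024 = 1126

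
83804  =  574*146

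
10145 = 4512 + 5633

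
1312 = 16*82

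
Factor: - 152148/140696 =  - 93/86 = - 2^(- 1 )*3^1*31^1*43^( - 1)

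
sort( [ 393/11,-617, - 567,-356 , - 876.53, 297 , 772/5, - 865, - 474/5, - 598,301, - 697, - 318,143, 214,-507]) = [ - 876.53,  -  865,  -  697,-617,-598, - 567,-507,-356, - 318,- 474/5,393/11,143 , 772/5, 214, 297,301]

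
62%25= 12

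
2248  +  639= 2887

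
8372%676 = 260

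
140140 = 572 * 245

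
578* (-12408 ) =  - 7171824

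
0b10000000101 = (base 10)1029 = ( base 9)1363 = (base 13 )612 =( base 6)4433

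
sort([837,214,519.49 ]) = [ 214,  519.49,837] 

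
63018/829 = 76 + 14/829 = 76.02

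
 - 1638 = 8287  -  9925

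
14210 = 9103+5107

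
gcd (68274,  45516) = 22758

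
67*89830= 6018610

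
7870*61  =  480070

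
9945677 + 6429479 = 16375156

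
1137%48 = 33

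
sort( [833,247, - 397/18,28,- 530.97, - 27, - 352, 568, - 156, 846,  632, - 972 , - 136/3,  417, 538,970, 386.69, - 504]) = [ - 972, - 530.97, - 504, - 352, - 156, -136/3, - 27, - 397/18, 28, 247  ,  386.69, 417,538, 568, 632,833, 846, 970] 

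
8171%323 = 96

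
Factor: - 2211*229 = - 506319 = - 3^1*11^1 * 67^1*229^1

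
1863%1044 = 819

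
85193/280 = 304 +73/280 = 304.26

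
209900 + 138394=348294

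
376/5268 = 94/1317 = 0.07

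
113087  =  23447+89640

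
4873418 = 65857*74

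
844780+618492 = 1463272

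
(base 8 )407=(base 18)EB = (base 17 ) F8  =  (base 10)263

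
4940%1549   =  293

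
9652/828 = 11  +  136/207 = 11.66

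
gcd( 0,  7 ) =7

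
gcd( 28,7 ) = 7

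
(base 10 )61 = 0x3d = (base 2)111101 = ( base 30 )21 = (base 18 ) 37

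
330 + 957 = 1287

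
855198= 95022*9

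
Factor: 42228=2^2*3^3*17^1*23^1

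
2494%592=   126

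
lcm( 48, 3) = 48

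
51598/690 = 25799/345 = 74.78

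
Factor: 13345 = 5^1*17^1*157^1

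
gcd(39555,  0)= 39555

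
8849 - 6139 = 2710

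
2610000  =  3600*725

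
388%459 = 388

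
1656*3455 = 5721480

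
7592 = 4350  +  3242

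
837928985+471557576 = 1309486561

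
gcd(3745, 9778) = 1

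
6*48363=290178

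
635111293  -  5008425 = 630102868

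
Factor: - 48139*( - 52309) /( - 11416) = -2^( - 3)*7^1*13^1*17^2*23^2*181^1*1427^( - 1 ) = - 2518102951/11416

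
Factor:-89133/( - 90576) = 803/816 = 2^ ( - 4 )*3^(-1 )*11^1*17^( - 1 )*73^1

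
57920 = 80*724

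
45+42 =87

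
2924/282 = 1462/141 = 10.37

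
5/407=5/407 =0.01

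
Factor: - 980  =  - 2^2 * 5^1*7^2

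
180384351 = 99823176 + 80561175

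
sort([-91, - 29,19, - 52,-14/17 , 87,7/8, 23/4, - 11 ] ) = [ - 91, - 52, - 29, - 11, - 14/17, 7/8,23/4,19,87 ]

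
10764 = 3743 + 7021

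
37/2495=37/2495 = 0.01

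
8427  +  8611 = 17038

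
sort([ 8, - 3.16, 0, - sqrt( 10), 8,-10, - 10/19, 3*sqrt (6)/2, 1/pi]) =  [-10,- sqrt ( 10) ,-3.16, - 10/19, 0,1/pi, 3*sqrt(6 )/2, 8, 8]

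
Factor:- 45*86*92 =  - 2^3*3^2 *5^1*23^1 *43^1 = - 356040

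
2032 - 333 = 1699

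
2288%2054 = 234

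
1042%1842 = 1042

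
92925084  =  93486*994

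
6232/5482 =3116/2741= 1.14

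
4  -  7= -3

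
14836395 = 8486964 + 6349431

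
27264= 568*48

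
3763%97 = 77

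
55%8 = 7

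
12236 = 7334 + 4902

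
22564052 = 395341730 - 372777678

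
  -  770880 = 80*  (  -  9636)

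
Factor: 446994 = 2^1*3^2 * 19^1*1307^1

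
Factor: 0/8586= 0^1 = 0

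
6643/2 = 6643/2 = 3321.50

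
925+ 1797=2722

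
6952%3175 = 602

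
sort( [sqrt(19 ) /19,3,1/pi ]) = [ sqrt(19 )/19,1/pi,3]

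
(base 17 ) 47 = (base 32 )2B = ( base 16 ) 4b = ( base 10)75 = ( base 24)33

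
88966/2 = 44483=44483.00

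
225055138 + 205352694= 430407832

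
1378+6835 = 8213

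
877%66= 19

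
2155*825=1777875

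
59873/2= 59873/2 = 29936.50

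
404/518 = 202/259 = 0.78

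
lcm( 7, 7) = 7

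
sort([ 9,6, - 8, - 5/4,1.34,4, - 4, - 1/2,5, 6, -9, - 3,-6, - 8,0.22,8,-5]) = [ - 9, - 8, - 8  ,-6, - 5,-4, - 3, - 5/4, - 1/2, 0.22,1.34, 4,5, 6, 6,8, 9]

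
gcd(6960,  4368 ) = 48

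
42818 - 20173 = 22645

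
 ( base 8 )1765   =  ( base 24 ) 1i5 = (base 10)1013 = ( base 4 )33311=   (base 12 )705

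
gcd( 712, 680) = 8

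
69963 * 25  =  1749075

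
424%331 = 93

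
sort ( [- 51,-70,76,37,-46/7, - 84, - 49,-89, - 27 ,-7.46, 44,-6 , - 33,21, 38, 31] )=[ - 89, - 84, - 70 , - 51,-49,-33, - 27,-7.46,- 46/7  ,  -  6,21 , 31, 37,38,44,76]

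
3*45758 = 137274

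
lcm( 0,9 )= 0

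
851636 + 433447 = 1285083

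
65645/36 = 1823 + 17/36  =  1823.47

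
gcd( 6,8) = 2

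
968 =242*4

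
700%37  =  34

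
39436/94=19718/47 = 419.53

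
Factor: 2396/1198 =2^1 =2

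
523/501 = 523/501 = 1.04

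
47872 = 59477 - 11605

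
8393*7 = 58751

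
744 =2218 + - 1474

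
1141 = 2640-1499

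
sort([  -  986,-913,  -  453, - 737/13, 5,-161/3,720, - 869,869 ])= [ - 986, - 913,-869, - 453,-737/13, - 161/3, 5, 720,869]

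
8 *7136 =57088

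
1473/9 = 491/3 = 163.67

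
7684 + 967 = 8651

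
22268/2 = 11134 = 11134.00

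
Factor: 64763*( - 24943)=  - 24943^1*64763^1 =- 1615383509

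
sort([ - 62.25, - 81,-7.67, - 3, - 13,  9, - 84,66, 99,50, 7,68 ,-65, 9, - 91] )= [ - 91,-84, - 81 , - 65,  -  62.25,-13, - 7.67, - 3, 7,9, 9,  50, 66, 68,99]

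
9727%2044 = 1551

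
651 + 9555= 10206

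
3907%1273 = 88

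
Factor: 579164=2^2*144791^1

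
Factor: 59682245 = 5^1*7^2 * 47^1* 71^1*73^1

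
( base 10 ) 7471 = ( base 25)BNL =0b1110100101111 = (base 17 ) 18E8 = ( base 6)54331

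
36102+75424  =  111526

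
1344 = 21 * 64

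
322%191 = 131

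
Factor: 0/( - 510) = 0 = 0^1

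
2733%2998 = 2733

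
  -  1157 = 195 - 1352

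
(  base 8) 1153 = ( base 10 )619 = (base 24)11j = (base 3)211221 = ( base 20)1aj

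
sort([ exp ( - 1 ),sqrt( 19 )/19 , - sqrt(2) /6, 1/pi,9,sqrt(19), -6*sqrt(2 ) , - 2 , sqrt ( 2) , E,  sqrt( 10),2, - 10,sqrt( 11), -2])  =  [- 10, - 6*sqrt( 2), - 2, - 2 , - sqrt( 2)/6, sqrt (19)/19 , 1/pi,exp ( - 1),sqrt(2),2, E,sqrt(10),sqrt(11),  sqrt( 19 ), 9]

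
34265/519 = 66 + 11/519=66.02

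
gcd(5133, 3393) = 87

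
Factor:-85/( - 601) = 5^1*17^1*601^( -1 ) 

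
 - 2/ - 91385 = 2/91385= 0.00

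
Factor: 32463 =3^2 * 3607^1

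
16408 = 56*293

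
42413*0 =0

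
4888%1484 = 436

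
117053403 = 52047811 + 65005592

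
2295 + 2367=4662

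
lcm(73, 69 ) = 5037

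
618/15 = 41 + 1/5 = 41.20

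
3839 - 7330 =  - 3491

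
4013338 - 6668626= - 2655288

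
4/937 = 4/937 = 0.00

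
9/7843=9/7843 = 0.00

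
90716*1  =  90716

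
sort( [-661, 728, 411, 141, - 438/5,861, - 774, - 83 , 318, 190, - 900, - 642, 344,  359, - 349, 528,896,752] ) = [ - 900, - 774, - 661,- 642, - 349,-438/5,  -  83, 141, 190, 318, 344, 359,411, 528, 728, 752,861, 896] 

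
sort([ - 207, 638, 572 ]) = [-207,  572,638 ]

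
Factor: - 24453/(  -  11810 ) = 2^(-1) * 3^2*5^( - 1)*11^1*13^1*19^1*1181^( - 1)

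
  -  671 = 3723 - 4394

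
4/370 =2/185 = 0.01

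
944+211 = 1155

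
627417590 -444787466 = 182630124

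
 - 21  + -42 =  - 63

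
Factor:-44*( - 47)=2068 = 2^2 * 11^1 *47^1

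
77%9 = 5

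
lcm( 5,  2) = 10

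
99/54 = 1 +5/6 = 1.83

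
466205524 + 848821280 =1315026804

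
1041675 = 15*69445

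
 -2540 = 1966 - 4506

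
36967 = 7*5281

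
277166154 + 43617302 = 320783456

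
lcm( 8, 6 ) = 24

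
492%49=2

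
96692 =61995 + 34697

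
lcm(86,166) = 7138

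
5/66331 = 5/66331  =  0.00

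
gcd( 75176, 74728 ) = 8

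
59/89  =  59/89 = 0.66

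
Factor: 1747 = 1747^1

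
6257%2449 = 1359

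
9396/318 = 1566/53 = 29.55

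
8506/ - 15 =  - 8506/15 = - 567.07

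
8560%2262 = 1774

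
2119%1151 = 968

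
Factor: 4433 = 11^1*13^1*31^1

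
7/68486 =7/68486 = 0.00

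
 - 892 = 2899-3791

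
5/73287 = 5/73287 = 0.00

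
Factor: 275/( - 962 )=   -  2^(-1 ) * 5^2*  11^1 * 13^(-1)*37^( - 1 )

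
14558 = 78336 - 63778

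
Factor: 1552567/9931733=7^( - 1)*97^( - 1 ) *14627^( - 1)*1552567^1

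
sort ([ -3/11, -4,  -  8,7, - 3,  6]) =[ - 8, - 4 , -3,  -  3/11 , 6, 7]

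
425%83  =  10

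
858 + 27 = 885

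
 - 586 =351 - 937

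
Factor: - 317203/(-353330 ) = 799/890 = 2^(-1 ) *5^ (-1) * 17^1 * 47^1*89^(  -  1 )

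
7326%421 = 169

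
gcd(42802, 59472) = 2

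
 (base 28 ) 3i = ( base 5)402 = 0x66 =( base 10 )102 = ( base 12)86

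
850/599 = 1 + 251/599 = 1.42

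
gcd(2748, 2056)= 4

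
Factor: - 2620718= - 2^1 * 1310359^1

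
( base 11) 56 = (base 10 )61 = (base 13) 49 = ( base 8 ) 75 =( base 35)1Q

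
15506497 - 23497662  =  -7991165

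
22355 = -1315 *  (-17)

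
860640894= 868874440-8233546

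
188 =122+66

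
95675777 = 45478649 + 50197128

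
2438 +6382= 8820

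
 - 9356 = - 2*4678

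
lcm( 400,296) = 14800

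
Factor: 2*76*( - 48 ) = -2^7*3^1*19^1 = - 7296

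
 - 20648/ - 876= 5162/219 = 23.57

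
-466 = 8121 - 8587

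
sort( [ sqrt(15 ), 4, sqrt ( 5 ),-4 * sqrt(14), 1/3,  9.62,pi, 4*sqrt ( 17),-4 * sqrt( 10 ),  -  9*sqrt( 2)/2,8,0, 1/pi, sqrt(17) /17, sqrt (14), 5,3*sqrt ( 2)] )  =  [ - 4* sqrt( 14 ), - 4*sqrt( 10 ), - 9*sqrt( 2)/2  ,  0, sqrt( 17 ) /17, 1/pi, 1/3,  sqrt( 5), pi , sqrt(14 ), sqrt( 15 ),4, 3 * sqrt ( 2),5, 8, 9.62,4 * sqrt(17) ]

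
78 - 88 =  - 10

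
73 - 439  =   - 366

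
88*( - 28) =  - 2464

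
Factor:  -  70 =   -  2^1*5^1 * 7^1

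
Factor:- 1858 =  - 2^1*929^1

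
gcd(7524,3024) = 36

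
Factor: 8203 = 13^1*631^1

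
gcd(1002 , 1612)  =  2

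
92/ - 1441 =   -  1 + 1349/1441 = -0.06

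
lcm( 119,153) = 1071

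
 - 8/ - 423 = 8/423 = 0.02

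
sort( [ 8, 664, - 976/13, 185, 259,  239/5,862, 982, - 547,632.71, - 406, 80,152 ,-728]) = [ - 728,  -  547, - 406, - 976/13, 8,239/5 , 80,152,185,259, 632.71, 664,862,982]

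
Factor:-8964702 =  - 2^1*3^3*166013^1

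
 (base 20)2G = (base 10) 56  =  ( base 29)1R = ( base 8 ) 70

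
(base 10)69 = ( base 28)2D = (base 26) 2h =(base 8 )105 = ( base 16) 45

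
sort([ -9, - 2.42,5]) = [ - 9, -2.42,  5]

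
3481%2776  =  705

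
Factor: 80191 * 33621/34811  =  3^1*1601^1*4973^( - 1 )*80191^1 = 385157373/4973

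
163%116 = 47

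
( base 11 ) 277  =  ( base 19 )H3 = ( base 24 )de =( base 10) 326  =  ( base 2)101000110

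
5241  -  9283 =- 4042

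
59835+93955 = 153790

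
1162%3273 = 1162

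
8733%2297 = 1842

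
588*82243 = 48358884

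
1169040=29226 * 40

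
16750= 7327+9423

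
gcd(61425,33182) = 1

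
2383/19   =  2383/19 = 125.42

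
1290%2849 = 1290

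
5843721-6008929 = -165208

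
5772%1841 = 249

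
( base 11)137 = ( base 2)10100001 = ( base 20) 81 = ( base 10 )161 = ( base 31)56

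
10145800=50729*200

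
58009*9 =522081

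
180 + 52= 232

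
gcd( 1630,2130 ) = 10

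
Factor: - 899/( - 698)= 2^( - 1 )*29^1*31^1*349^( - 1)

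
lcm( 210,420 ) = 420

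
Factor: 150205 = 5^1*11^1*2731^1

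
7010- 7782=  - 772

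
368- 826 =-458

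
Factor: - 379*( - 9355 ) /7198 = 2^( - 1 )*5^1*59^( - 1 )*61^( - 1 ) * 379^1*1871^1=3545545/7198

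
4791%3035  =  1756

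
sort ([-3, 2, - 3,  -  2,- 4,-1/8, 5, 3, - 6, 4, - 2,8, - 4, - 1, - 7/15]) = [ - 6, - 4, - 4,- 3, - 3,-2, - 2, - 1, - 7/15,  -  1/8 , 2,3,  4,5, 8]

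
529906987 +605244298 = 1135151285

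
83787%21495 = 19302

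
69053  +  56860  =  125913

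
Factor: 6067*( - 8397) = - 3^3*311^1 *6067^1 = - 50944599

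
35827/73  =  35827/73 = 490.78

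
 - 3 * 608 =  - 1824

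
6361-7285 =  - 924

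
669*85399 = 57131931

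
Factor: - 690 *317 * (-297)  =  2^1*3^4* 5^1*11^1*23^1 * 317^1 = 64962810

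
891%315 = 261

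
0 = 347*0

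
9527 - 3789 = 5738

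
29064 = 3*9688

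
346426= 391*886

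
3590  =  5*718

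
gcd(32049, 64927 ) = 1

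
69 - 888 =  - 819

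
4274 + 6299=10573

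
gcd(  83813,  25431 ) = 1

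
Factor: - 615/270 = -2^ ( - 1)*3^( - 2 )*41^1   =  - 41/18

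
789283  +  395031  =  1184314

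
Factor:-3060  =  -2^2* 3^2 * 5^1*17^1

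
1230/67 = 1230/67  =  18.36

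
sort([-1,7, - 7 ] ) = [ - 7, - 1,  7 ]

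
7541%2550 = 2441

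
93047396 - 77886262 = 15161134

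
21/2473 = 21/2473  =  0.01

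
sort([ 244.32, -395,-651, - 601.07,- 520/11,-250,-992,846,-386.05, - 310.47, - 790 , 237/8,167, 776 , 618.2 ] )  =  [  -  992,-790, - 651 ,-601.07, - 395,  -  386.05,  -  310.47,-250 , - 520/11,  237/8, 167, 244.32, 618.2 , 776, 846]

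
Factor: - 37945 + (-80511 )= - 118456 = - 2^3 * 13^1*17^1*67^1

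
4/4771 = 4/4771 = 0.00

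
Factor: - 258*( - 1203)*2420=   751105080 =2^3 *3^2*5^1*11^2 * 43^1*401^1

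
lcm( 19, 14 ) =266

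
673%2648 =673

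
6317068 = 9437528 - 3120460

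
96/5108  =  24/1277 = 0.02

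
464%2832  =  464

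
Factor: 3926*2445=2^1 * 3^1*5^1*13^1*151^1*163^1 = 9599070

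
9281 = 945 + 8336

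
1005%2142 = 1005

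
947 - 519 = 428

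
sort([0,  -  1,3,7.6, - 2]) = [ - 2,-1, 0,  3, 7.6 ]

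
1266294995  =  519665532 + 746629463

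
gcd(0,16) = 16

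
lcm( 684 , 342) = 684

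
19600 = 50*392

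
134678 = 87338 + 47340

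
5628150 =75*75042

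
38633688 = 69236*558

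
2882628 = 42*68634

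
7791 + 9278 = 17069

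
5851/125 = 5851/125 = 46.81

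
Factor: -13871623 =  - 13871623^1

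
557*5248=2923136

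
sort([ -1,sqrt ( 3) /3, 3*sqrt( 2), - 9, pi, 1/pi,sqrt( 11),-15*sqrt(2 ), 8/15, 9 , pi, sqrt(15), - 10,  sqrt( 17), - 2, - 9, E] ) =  [ - 15 * sqrt( 2 ),-10,  -  9,-9,-2 ,-1,1/pi, 8/15, sqrt( 3 )/3,  E,pi,pi,sqrt(11), sqrt ( 15 ), sqrt(17 ),3 * sqrt(2),  9]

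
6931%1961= 1048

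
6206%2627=952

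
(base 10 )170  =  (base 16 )AA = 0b10101010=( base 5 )1140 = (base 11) 145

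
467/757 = 467/757=0.62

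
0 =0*5077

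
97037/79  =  97037/79 = 1228.32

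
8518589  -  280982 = 8237607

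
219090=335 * 654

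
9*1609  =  14481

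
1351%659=33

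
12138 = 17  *714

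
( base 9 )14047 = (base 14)3680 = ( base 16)2530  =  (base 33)8OG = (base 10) 9520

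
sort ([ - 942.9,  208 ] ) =[  -  942.9, 208]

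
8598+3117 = 11715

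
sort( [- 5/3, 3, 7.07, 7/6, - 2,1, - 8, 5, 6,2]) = [-8,-2, - 5/3, 1, 7/6,  2,3, 5, 6,7.07 ]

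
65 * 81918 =5324670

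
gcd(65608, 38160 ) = 8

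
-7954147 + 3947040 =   -  4007107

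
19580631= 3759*5209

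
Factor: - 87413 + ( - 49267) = -2^3*3^1*5^1*17^1*67^1 = -  136680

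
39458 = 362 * 109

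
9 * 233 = 2097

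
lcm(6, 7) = 42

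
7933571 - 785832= 7147739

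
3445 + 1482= 4927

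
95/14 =6 + 11/14 = 6.79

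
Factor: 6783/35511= 17/89 = 17^1*89^ ( - 1)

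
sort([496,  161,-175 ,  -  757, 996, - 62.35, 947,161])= [ -757, - 175, - 62.35, 161,161, 496,947,996] 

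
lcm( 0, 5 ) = 0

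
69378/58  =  1196 + 5/29 = 1196.17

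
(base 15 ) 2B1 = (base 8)1150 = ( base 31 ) jr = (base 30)kg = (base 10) 616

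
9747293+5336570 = 15083863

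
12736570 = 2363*5390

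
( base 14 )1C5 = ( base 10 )369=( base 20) i9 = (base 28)D5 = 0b101110001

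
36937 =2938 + 33999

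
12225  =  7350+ 4875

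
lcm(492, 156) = 6396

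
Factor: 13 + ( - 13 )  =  0   =  0^1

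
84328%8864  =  4552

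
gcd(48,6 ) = 6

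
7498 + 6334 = 13832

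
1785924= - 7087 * ( - 252)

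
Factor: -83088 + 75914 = - 2^1*17^1* 211^1 = - 7174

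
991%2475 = 991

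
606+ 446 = 1052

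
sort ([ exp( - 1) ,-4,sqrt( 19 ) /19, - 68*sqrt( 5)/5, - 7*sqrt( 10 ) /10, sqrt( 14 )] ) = [-68* sqrt( 5) /5, - 4, -7 * sqrt (10 ) /10, sqrt( 19)/19,exp(  -  1), sqrt(14 )]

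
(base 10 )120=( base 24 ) 50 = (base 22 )5A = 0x78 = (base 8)170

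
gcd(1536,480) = 96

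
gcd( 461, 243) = 1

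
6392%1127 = 757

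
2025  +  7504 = 9529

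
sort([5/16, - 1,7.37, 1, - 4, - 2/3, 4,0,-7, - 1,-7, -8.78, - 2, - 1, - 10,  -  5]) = [ - 10, - 8.78, - 7,-7, - 5, - 4, - 2, - 1, - 1, - 1, - 2/3 , 0,5/16,1,4,7.37] 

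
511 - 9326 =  - 8815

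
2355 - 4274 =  - 1919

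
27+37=64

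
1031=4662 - 3631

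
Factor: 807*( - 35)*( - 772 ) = 21805140 = 2^2*3^1*5^1*7^1*193^1* 269^1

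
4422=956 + 3466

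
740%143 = 25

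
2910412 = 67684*43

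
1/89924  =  1/89924 = 0.00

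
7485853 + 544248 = 8030101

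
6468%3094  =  280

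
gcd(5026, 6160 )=14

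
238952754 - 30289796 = 208662958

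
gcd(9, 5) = 1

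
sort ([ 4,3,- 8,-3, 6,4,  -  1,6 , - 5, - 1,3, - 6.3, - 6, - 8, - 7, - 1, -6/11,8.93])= [  -  8, - 8, - 7, - 6.3, - 6,-5, - 3,-1,-1, -1, - 6/11, 3,3,4, 4,6, 6,8.93 ] 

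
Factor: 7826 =2^1*7^1*13^1*43^1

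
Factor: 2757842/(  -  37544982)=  - 3^(-1 ) * 17^1 * 29^1 * 2797^1*6257497^ ( - 1) = - 1378921/18772491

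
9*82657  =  743913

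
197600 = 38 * 5200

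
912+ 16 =928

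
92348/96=23087/24 = 961.96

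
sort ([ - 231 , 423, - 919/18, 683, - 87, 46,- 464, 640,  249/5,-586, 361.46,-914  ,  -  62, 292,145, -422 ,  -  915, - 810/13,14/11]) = [ - 915,-914,  -  586, - 464,  -  422, - 231,- 87, - 810/13,  -  62, - 919/18, 14/11, 46, 249/5,145,  292 , 361.46, 423,640, 683 ] 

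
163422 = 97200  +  66222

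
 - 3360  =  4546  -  7906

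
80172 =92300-12128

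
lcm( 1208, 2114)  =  8456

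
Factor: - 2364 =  -2^2*3^1 * 197^1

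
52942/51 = 1038 + 4/51 = 1038.08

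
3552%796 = 368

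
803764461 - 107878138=695886323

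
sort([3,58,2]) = [2,3,58]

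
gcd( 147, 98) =49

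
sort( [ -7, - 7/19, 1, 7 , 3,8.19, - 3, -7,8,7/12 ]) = [ - 7, - 7, - 3, - 7/19,7/12,1,3,7 , 8,8.19]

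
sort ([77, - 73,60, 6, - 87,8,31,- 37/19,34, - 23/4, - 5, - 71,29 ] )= [-87,- 73,-71, - 23/4,  -  5,-37/19, 6, 8, 29,31, 34,60,77]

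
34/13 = 34/13 = 2.62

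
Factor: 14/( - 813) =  - 2^1*3^( - 1 )*7^1*271^( - 1)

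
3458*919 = 3177902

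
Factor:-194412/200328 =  - 953/982 = - 2^( - 1) * 491^(-1)*953^1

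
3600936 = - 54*(-66684)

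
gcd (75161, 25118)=1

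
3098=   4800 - 1702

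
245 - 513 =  - 268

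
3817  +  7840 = 11657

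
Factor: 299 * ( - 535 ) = -5^1 * 13^1*23^1*107^1 = -  159965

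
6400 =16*400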